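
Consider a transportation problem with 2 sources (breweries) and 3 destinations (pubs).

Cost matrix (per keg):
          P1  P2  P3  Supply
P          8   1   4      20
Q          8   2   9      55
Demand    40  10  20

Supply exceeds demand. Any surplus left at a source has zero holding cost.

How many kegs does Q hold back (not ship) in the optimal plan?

Minimum-cost shipments:
  P→P3: 20 × 4 = 80
  Q→P1: 40 × 8 = 320
  Q→P2: 10 × 2 = 20
Total cost = 420.
Q ships 50 of its 55, leaving 5.

5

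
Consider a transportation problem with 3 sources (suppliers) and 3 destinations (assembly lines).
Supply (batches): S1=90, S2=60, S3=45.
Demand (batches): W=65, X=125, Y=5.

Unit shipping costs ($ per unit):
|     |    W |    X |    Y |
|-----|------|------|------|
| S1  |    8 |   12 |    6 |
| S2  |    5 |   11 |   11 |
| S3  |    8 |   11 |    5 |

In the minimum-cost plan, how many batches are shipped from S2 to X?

0

Solving gives:
  S1->W: 5 batches
  S1->X: 85 batches
  S2->W: 60 batches
  S3->X: 40 batches
  S3->Y: 5 batches
Total cost = $1825.
The route S2→X is not used.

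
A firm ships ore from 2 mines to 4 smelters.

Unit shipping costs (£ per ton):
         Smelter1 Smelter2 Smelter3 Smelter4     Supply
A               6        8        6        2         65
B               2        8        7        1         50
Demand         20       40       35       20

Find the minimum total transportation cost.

590

A cheapest plan:
  A->Smelter2: 30 tons
  A->Smelter3: 35 tons
  B->Smelter1: 20 tons
  B->Smelter2: 10 tons
  B->Smelter4: 20 tons
Total cost = £590.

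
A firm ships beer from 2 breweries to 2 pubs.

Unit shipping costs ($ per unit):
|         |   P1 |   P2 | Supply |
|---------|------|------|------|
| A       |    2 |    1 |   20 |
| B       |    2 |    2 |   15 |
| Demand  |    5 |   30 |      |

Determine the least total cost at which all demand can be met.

50

An optimal shipping plan:
  A to P2: 20 × $1 = $20
  B to P1: 5 × $2 = $10
  B to P2: 10 × $2 = $20
Total = 20 + 10 + 20 = $50.
(Supply check: A ships 20; B ships 15.)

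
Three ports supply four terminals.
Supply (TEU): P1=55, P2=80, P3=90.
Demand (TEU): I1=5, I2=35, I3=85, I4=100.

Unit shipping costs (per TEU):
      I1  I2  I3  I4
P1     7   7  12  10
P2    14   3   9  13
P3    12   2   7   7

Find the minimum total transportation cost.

1675

One minimum-cost allocation:
  P1 to I1: 5 TEU
  P1 to I4: 50 TEU
  P2 to I2: 35 TEU
  P2 to I3: 45 TEU
  P3 to I3: 40 TEU
  P3 to I4: 50 TEU
Total cost = 1675.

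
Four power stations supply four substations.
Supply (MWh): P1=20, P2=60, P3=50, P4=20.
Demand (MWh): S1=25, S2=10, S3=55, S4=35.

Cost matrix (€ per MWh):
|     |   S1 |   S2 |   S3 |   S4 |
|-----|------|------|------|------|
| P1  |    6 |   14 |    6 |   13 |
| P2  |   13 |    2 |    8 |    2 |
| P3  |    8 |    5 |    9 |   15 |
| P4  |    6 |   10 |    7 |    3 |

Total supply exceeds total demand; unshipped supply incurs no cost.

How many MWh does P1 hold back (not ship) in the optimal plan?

Minimum-cost shipments:
  P1->S3: 20 MWh
  P2->S2: 10 MWh
  P2->S3: 15 MWh
  P2->S4: 35 MWh
  P3->S1: 5 MWh
  P3->S3: 20 MWh
  P4->S1: 20 MWh
Total cost = €670.
P1 ships 20 of its 20, leaving 0.

0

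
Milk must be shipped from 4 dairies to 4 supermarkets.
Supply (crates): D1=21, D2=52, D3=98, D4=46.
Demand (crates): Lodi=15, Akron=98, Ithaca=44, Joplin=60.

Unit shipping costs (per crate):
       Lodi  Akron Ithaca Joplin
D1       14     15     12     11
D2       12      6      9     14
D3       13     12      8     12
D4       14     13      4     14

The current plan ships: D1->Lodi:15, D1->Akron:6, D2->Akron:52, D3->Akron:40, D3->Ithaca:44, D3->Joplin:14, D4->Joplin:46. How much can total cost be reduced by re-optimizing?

320

Current plan cost = 15·14 + 6·15 + 52·6 + 40·12 + 44·8 + 14·12 + 46·14 = 2256.
Optimal plan:
  D1–Joplin: 21 × 11 = 231
  D2–Akron: 52 × 6 = 312
  D3–Lodi: 15 × 13 = 195
  D3–Akron: 44 × 12 = 528
  D3–Joplin: 39 × 12 = 468
  D4–Akron: 2 × 13 = 26
  D4–Ithaca: 44 × 4 = 176
Optimal cost = 1936.
Saving = 2256 − 1936 = 320.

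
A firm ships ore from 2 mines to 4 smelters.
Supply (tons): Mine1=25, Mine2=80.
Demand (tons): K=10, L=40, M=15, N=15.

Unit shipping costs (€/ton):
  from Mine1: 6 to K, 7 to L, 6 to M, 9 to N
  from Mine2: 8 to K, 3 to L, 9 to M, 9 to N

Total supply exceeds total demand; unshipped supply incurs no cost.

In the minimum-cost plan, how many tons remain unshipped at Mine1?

0

An optimal plan:
  Mine1→K: 10 × €6 = €60
  Mine1→M: 15 × €6 = €90
  Mine2→L: 40 × €3 = €120
  Mine2→N: 15 × €9 = €135
Total cost = €405.
Mine1 ships 25 of its 25, leaving 0.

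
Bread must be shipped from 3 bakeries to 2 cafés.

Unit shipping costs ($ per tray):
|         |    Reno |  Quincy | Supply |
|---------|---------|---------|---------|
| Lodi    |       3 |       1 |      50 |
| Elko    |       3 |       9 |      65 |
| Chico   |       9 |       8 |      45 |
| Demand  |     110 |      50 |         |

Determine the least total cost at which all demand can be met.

A cheapest plan:
  Lodi to Quincy: 50 × $1 = $50
  Elko to Reno: 65 × $3 = $195
  Chico to Reno: 45 × $9 = $405
Total = 50 + 195 + 405 = $650.
(Supply check: Lodi ships 50; Elko ships 65; Chico ships 45.)

650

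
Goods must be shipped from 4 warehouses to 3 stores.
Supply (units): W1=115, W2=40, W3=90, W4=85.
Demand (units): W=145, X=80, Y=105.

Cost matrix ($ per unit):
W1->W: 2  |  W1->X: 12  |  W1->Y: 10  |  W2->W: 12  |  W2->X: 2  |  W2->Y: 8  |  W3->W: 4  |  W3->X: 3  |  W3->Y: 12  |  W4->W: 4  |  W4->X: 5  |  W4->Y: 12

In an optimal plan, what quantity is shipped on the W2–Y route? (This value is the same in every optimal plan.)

Optimal shipments:
  W1->W: 115 units
  W2->Y: 40 units
  W3->W: 10 units
  W3->X: 80 units
  W4->W: 20 units
  W4->Y: 65 units
Total cost = $1690.
So W2→Y carries 40 units.

40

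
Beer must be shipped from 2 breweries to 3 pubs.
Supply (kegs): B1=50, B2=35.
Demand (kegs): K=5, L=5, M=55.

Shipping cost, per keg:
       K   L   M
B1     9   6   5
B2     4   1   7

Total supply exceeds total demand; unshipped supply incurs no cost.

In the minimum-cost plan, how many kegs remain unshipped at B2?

Minimum-cost shipments:
  B1→M: 50 × 5 = 250
  B2→K: 5 × 4 = 20
  B2→L: 5 × 1 = 5
  B2→M: 5 × 7 = 35
Total cost = 310.
B2 ships 15 of its 35, leaving 20.

20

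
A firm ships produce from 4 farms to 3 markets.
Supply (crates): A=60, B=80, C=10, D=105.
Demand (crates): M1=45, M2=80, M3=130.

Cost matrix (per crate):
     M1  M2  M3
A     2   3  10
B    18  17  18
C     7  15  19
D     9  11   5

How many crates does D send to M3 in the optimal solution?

Solving gives:
  A->M1: 35 crates
  A->M2: 25 crates
  B->M2: 55 crates
  B->M3: 25 crates
  C->M1: 10 crates
  D->M3: 105 crates
Total cost = 2125.
So D→M3 carries 105 crates.

105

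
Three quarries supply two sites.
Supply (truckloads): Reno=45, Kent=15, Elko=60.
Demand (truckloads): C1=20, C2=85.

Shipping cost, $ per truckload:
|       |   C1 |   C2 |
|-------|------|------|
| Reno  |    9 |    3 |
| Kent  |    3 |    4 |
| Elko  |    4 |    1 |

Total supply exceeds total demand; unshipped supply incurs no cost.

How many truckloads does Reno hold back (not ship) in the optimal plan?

15

An optimal plan:
  Reno→C2: 30 truckloads
  Kent→C1: 15 truckloads
  Elko→C1: 5 truckloads
  Elko→C2: 55 truckloads
Total cost = $210.
Reno ships 30 of its 45, leaving 15.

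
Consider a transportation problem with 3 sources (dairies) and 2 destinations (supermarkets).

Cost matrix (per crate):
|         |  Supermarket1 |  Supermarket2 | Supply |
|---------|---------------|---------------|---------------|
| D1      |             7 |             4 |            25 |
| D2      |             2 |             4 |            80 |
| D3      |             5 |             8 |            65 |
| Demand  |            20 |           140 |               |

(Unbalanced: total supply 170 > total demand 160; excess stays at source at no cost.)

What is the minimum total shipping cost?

800

Optimal allocation:
  D1 to Supermarket2: 25 crates
  D2 to Supermarket2: 80 crates
  D3 to Supermarket1: 20 crates
  D3 to Supermarket2: 35 crates
Total cost = 800.
(Supply check: D1 ships 25; D2 ships 80; D3 ships 55.)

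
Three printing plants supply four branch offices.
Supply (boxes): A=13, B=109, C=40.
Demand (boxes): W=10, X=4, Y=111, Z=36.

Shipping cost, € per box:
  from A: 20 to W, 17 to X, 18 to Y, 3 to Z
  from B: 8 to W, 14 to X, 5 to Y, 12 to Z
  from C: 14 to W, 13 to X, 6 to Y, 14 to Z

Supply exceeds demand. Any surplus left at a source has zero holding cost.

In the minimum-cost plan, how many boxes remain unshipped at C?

1

An optimal plan:
  A->Z: 13 × €3 = €39
  B->W: 10 × €8 = €80
  B->Y: 76 × €5 = €380
  B->Z: 23 × €12 = €276
  C->X: 4 × €13 = €52
  C->Y: 35 × €6 = €210
Total cost = €1037.
C ships 39 of its 40, leaving 1.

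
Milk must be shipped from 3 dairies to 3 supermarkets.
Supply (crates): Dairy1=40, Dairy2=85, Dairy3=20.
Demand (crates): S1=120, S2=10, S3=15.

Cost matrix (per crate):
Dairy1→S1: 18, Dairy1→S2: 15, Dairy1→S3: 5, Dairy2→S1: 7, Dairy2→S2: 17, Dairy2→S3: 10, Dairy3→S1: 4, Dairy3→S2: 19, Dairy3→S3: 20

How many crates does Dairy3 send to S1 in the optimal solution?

20

The minimum-cost plan:
  Dairy1->S1: 15 × 18 = 270
  Dairy1->S2: 10 × 15 = 150
  Dairy1->S3: 15 × 5 = 75
  Dairy2->S1: 85 × 7 = 595
  Dairy3->S1: 20 × 4 = 80
Total cost = 1170.
So Dairy3→S1 carries 20 crates.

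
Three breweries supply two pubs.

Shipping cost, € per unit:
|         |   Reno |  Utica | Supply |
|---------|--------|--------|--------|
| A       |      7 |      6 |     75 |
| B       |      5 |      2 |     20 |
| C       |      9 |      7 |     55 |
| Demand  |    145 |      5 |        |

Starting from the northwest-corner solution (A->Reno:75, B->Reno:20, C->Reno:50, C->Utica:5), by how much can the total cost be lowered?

5

Current plan cost = 75·7 + 20·5 + 50·9 + 5·7 = €1110.
Optimal plan:
  A to Reno: 75 × €7 = €525
  B to Reno: 15 × €5 = €75
  B to Utica: 5 × €2 = €10
  C to Reno: 55 × €9 = €495
Optimal cost = €1105.
Saving = 1110 − 1105 = €5.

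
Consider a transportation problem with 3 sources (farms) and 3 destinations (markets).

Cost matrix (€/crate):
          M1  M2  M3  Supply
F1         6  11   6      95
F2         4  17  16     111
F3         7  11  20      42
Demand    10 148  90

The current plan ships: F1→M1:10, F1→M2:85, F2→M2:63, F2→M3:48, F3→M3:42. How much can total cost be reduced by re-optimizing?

860

Current plan cost = 10·6 + 85·11 + 63·17 + 48·16 + 42·20 = €3674.
Optimal plan:
  F1–M2: 5 × €11 = €55
  F1–M3: 90 × €6 = €540
  F2–M1: 10 × €4 = €40
  F2–M2: 101 × €17 = €1717
  F3–M2: 42 × €11 = €462
Optimal cost = €2814.
Saving = 3674 − 2814 = €860.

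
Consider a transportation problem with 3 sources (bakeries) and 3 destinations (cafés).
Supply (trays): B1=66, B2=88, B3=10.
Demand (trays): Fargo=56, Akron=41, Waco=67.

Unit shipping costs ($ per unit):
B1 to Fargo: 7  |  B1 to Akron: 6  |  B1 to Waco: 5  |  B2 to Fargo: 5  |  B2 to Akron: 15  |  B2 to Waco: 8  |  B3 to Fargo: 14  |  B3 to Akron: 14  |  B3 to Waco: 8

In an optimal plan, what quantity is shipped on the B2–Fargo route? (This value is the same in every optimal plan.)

56

Solving gives:
  B1->Akron: 41 × $6 = $246
  B1->Waco: 25 × $5 = $125
  B2->Fargo: 56 × $5 = $280
  B2->Waco: 32 × $8 = $256
  B3->Waco: 10 × $8 = $80
Total cost = $987.
So B2→Fargo carries 56 trays.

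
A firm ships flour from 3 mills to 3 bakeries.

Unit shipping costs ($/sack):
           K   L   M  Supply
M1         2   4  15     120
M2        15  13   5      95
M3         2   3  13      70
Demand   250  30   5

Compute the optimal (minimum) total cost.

An optimal shipping plan:
  M1 to K: 120 sacks
  M2 to K: 60 sacks
  M2 to L: 30 sacks
  M2 to M: 5 sacks
  M3 to K: 70 sacks
Total cost = $1695.

1695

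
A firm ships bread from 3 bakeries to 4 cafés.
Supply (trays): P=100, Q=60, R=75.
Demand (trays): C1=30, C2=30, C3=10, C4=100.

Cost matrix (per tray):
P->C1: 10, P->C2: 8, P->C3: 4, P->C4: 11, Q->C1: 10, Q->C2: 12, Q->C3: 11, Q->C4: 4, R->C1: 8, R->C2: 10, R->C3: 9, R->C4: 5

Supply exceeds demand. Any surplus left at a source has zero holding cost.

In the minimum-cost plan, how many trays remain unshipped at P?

An optimal plan:
  P->C2: 30 trays
  P->C3: 10 trays
  Q->C4: 60 trays
  R->C1: 30 trays
  R->C4: 40 trays
Total cost = 960.
P ships 40 of its 100, leaving 60.

60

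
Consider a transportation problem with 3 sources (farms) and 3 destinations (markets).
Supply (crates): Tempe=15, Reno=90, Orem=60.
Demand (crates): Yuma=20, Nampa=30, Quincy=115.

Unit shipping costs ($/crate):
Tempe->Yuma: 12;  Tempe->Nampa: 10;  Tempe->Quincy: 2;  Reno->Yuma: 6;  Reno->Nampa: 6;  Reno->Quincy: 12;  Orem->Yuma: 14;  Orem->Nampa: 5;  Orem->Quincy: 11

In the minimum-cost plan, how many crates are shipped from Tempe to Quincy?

The minimum-cost plan:
  Tempe->Quincy: 15 × $2 = $30
  Reno->Yuma: 20 × $6 = $120
  Reno->Quincy: 70 × $12 = $840
  Orem->Nampa: 30 × $5 = $150
  Orem->Quincy: 30 × $11 = $330
Total cost = $1470.
So Tempe→Quincy carries 15 crates.

15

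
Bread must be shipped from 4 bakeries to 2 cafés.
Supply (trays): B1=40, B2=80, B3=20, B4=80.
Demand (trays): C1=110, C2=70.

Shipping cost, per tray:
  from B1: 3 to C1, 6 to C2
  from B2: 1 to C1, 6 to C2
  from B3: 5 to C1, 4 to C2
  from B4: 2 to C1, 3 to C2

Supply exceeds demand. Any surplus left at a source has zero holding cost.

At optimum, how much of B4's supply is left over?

0

Minimum-cost shipments:
  B2→C1: 80 × 1 = 80
  B3→C2: 20 × 4 = 80
  B4→C1: 30 × 2 = 60
  B4→C2: 50 × 3 = 150
Total cost = 370.
B4 ships 80 of its 80, leaving 0.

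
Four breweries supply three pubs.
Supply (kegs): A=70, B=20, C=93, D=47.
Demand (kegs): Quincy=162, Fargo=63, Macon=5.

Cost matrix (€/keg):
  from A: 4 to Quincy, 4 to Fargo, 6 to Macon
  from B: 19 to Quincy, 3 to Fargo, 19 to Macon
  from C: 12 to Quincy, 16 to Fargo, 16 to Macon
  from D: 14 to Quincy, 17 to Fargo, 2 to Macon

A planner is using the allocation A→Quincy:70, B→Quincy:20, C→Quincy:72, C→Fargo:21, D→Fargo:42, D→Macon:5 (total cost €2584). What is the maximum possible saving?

530

Current plan cost = 70·4 + 20·19 + 72·12 + 21·16 + 42·17 + 5·2 = €2584.
Optimal plan:
  A→Quincy: 27 × €4 = €108
  A→Fargo: 43 × €4 = €172
  B→Fargo: 20 × €3 = €60
  C→Quincy: 93 × €12 = €1116
  D→Quincy: 42 × €14 = €588
  D→Macon: 5 × €2 = €10
Optimal cost = €2054.
Saving = 2584 − 2054 = €530.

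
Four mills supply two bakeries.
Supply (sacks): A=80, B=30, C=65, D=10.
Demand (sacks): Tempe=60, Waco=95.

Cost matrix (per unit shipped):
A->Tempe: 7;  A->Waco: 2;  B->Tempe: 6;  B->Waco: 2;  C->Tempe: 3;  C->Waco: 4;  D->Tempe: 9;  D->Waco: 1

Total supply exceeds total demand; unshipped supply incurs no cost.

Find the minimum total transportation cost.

360

A cheapest plan:
  A–Waco: 80 × 2 = 160
  B–Waco: 5 × 2 = 10
  C–Tempe: 60 × 3 = 180
  D–Waco: 10 × 1 = 10
Total = 160 + 10 + 180 + 10 = 360.
(Supply check: A ships 80; B ships 5; C ships 60; D ships 10.)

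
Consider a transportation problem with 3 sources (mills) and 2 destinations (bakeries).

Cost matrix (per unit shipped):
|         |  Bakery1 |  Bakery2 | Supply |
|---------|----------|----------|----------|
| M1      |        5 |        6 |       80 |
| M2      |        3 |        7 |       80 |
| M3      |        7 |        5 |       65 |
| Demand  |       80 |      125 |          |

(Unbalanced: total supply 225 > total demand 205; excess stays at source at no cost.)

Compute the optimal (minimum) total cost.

An optimal shipping plan:
  M1→Bakery2: 60 × 6 = 360
  M2→Bakery1: 80 × 3 = 240
  M3→Bakery2: 65 × 5 = 325
Total = 360 + 240 + 325 = 925.

925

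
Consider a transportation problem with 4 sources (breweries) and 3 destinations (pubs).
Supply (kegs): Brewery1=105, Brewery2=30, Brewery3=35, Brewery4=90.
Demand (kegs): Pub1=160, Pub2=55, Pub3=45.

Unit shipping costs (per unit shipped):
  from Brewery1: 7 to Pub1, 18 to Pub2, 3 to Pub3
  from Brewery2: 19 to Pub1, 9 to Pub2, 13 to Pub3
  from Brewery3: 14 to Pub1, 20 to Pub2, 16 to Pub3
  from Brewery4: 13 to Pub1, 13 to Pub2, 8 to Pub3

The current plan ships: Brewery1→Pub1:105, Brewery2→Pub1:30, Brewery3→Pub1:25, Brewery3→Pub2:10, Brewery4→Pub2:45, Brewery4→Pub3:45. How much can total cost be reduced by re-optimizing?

Current plan cost = 105·7 + 30·19 + 25·14 + 10·20 + 45·13 + 45·8 = 2800.
Optimal plan:
  Brewery1 to Pub1: 105 × 7 = 735
  Brewery2 to Pub2: 30 × 9 = 270
  Brewery3 to Pub1: 35 × 14 = 490
  Brewery4 to Pub1: 20 × 13 = 260
  Brewery4 to Pub2: 25 × 13 = 325
  Brewery4 to Pub3: 45 × 8 = 360
Optimal cost = 2440.
Saving = 2800 − 2440 = 360.

360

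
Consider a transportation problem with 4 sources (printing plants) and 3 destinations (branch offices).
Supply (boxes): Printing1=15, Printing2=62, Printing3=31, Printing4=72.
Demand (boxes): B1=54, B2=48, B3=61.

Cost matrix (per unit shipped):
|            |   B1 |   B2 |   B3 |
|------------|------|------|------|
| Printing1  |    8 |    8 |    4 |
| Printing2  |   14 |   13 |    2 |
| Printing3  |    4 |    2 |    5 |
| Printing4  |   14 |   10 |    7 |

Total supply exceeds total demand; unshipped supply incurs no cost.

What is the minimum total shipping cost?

An optimal shipping plan:
  Printing1->B1: 15 × 8 = 120
  Printing2->B1: 1 × 14 = 14
  Printing2->B3: 61 × 2 = 122
  Printing3->B1: 31 × 4 = 124
  Printing4->B1: 7 × 14 = 98
  Printing4->B2: 48 × 10 = 480
Total = 120 + 14 + 122 + 124 + 98 + 480 = 958.

958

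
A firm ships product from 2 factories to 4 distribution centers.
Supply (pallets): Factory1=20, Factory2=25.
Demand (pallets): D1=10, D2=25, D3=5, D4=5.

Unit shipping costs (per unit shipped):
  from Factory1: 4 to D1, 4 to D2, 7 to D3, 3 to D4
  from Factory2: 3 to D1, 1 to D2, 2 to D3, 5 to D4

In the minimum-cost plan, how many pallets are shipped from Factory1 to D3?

The minimum-cost plan:
  Factory1 to D1: 10 × 4 = 40
  Factory1 to D2: 5 × 4 = 20
  Factory1 to D4: 5 × 3 = 15
  Factory2 to D2: 20 × 1 = 20
  Factory2 to D3: 5 × 2 = 10
Total cost = 105.
The route Factory1→D3 is not used.

0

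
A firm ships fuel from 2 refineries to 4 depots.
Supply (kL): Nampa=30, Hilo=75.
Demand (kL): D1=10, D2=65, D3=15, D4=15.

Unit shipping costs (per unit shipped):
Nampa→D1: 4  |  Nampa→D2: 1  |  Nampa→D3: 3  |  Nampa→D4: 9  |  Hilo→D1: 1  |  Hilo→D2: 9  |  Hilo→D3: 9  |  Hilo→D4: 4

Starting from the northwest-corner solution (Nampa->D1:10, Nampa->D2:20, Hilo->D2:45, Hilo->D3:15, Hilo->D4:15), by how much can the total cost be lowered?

Current plan cost = 10·4 + 20·1 + 45·9 + 15·9 + 15·4 = 660.
Optimal plan:
  Nampa–D2: 30 kL
  Hilo–D1: 10 kL
  Hilo–D2: 35 kL
  Hilo–D3: 15 kL
  Hilo–D4: 15 kL
Optimal cost = 550.
Saving = 660 − 550 = 110.

110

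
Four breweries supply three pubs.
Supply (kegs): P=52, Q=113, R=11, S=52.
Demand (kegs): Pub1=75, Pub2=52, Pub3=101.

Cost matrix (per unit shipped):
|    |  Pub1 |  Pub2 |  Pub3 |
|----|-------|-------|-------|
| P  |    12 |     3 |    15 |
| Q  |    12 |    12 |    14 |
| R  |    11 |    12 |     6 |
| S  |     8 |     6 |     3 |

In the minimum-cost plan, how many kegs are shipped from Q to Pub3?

Solving gives:
  P->Pub2: 52 × 3 = 156
  Q->Pub1: 75 × 12 = 900
  Q->Pub3: 38 × 14 = 532
  R->Pub3: 11 × 6 = 66
  S->Pub3: 52 × 3 = 156
Total cost = 1810.
So Q→Pub3 carries 38 kegs.

38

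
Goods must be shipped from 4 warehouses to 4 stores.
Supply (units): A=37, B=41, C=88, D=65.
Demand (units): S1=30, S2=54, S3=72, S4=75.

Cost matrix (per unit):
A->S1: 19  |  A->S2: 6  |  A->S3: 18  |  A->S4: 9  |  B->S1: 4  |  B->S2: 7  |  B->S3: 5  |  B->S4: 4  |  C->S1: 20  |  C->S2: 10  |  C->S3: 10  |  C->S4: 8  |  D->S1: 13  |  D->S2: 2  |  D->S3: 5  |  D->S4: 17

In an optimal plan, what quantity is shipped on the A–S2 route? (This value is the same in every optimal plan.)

37

Solving gives:
  A->S2: 37 × 6 = 222
  B->S1: 30 × 4 = 120
  B->S3: 11 × 5 = 55
  C->S3: 13 × 10 = 130
  C->S4: 75 × 8 = 600
  D->S2: 17 × 2 = 34
  D->S3: 48 × 5 = 240
Total cost = 1401.
So A→S2 carries 37 units.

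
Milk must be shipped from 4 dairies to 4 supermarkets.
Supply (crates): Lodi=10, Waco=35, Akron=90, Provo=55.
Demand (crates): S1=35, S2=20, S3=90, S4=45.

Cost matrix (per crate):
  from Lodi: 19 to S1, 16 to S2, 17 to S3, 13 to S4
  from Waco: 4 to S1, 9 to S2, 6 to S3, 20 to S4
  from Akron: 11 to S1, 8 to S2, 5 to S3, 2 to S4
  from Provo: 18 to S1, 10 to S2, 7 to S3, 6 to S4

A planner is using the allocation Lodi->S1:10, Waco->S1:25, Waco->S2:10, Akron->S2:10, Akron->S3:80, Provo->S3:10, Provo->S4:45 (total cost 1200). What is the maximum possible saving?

Current plan cost = 10·19 + 25·4 + 10·9 + 10·8 + 80·5 + 10·7 + 45·6 = 1200.
Optimal plan:
  Lodi→S2: 10 × 16 = 160
  Waco→S1: 35 × 4 = 140
  Akron→S3: 45 × 5 = 225
  Akron→S4: 45 × 2 = 90
  Provo→S2: 10 × 10 = 100
  Provo→S3: 45 × 7 = 315
Optimal cost = 1030.
Saving = 1200 − 1030 = 170.

170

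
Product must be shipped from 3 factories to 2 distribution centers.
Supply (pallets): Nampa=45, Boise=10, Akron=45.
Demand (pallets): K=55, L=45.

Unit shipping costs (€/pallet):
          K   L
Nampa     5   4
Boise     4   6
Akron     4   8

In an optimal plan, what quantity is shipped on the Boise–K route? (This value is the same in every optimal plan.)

10

The minimum-cost plan:
  Nampa–L: 45 × €4 = €180
  Boise–K: 10 × €4 = €40
  Akron–K: 45 × €4 = €180
Total cost = €400.
So Boise→K carries 10 pallets.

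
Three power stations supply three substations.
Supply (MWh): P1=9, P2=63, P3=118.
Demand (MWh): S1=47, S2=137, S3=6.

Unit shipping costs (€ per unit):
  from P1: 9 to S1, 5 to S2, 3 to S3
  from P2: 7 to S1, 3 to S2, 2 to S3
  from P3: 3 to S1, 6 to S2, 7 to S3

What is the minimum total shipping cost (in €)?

One minimum-cost allocation:
  P1 to S2: 3 × €5 = €15
  P1 to S3: 6 × €3 = €18
  P2 to S2: 63 × €3 = €189
  P3 to S1: 47 × €3 = €141
  P3 to S2: 71 × €6 = €426
Total = 15 + 18 + 189 + 141 + 426 = €789.

789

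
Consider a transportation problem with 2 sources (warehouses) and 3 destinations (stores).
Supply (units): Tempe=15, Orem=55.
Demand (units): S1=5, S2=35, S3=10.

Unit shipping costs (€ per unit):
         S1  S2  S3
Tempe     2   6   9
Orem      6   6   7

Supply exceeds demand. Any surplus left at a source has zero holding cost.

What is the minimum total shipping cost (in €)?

Optimal allocation:
  Tempe→S1: 5 × €2 = €10
  Tempe→S2: 10 × €6 = €60
  Orem→S2: 25 × €6 = €150
  Orem→S3: 10 × €7 = €70
Total = 10 + 60 + 150 + 70 = €290.
(Supply check: Tempe ships 15; Orem ships 35.)

290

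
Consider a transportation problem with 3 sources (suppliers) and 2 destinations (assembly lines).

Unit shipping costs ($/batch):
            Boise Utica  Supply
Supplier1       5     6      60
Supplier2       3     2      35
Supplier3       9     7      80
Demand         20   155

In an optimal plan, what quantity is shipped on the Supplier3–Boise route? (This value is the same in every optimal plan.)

Solving gives:
  Supplier1→Boise: 20 batches
  Supplier1→Utica: 40 batches
  Supplier2→Utica: 35 batches
  Supplier3→Utica: 80 batches
Total cost = $970.
The route Supplier3→Boise is not used.

0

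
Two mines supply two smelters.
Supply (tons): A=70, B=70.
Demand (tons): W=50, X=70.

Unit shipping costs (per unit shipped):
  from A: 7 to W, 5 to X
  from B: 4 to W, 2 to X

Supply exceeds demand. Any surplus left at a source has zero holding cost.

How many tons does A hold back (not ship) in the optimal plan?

20

An optimal plan:
  A to W: 50 × 7 = 350
  B to X: 70 × 2 = 140
Total cost = 490.
A ships 50 of its 70, leaving 20.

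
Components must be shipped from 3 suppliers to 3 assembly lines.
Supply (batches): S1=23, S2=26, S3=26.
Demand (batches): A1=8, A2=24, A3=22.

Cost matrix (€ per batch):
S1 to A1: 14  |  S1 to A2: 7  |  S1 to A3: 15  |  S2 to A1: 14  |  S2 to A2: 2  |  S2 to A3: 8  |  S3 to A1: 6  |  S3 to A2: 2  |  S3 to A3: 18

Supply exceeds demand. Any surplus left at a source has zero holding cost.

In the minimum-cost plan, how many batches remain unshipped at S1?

Minimum-cost shipments:
  S1 to A2: 2 batches
  S2 to A2: 4 batches
  S2 to A3: 22 batches
  S3 to A1: 8 batches
  S3 to A2: 18 batches
Total cost = €282.
S1 ships 2 of its 23, leaving 21.

21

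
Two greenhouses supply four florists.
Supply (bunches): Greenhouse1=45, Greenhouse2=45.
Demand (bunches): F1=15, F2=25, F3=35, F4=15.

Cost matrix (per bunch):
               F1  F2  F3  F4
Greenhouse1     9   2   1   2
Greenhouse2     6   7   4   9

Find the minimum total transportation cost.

295

One minimum-cost allocation:
  Greenhouse1->F2: 25 bunches
  Greenhouse1->F3: 5 bunches
  Greenhouse1->F4: 15 bunches
  Greenhouse2->F1: 15 bunches
  Greenhouse2->F3: 30 bunches
Total cost = 295.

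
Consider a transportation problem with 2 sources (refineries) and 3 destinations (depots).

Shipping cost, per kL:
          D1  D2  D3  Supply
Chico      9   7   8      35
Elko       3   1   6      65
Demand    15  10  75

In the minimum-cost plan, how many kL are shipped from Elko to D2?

Solving gives:
  Chico to D3: 35 × 8 = 280
  Elko to D1: 15 × 3 = 45
  Elko to D2: 10 × 1 = 10
  Elko to D3: 40 × 6 = 240
Total cost = 575.
So Elko→D2 carries 10 kL.

10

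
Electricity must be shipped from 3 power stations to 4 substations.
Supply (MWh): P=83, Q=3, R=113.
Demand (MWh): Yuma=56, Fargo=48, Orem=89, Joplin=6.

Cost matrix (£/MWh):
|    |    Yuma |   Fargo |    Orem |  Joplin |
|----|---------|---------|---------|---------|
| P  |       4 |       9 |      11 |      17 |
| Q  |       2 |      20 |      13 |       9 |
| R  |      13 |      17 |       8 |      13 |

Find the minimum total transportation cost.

1584

Optimal allocation:
  P–Yuma: 53 × £4 = £212
  P–Fargo: 30 × £9 = £270
  Q–Yuma: 3 × £2 = £6
  R–Fargo: 18 × £17 = £306
  R–Orem: 89 × £8 = £712
  R–Joplin: 6 × £13 = £78
Total = 212 + 270 + 6 + 306 + 712 + 78 = £1584.
(Supply check: P ships 83; Q ships 3; R ships 113.)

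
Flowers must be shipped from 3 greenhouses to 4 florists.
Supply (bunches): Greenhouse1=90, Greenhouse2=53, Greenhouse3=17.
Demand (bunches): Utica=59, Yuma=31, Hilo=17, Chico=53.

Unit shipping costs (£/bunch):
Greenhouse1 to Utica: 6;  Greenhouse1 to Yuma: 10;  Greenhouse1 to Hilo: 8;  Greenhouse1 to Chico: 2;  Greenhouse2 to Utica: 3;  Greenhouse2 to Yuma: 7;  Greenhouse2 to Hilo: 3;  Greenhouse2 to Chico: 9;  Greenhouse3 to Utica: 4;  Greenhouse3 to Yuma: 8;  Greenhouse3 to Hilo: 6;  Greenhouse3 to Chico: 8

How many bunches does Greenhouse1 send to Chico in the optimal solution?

Solving gives:
  Greenhouse1->Utica: 6 bunches
  Greenhouse1->Yuma: 31 bunches
  Greenhouse1->Chico: 53 bunches
  Greenhouse2->Utica: 36 bunches
  Greenhouse2->Hilo: 17 bunches
  Greenhouse3->Utica: 17 bunches
Total cost = £679.
So Greenhouse1→Chico carries 53 bunches.

53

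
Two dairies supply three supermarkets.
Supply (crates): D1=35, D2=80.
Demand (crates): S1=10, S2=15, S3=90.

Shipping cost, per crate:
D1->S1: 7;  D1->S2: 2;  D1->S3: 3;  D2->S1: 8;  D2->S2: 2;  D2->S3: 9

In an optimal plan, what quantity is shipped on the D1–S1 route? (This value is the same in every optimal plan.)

The minimum-cost plan:
  D1→S3: 35 × 3 = 105
  D2→S1: 10 × 8 = 80
  D2→S2: 15 × 2 = 30
  D2→S3: 55 × 9 = 495
Total cost = 710.
The route D1→S1 is not used.

0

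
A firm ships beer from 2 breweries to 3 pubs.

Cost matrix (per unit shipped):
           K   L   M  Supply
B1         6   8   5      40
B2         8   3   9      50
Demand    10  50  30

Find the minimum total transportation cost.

An optimal shipping plan:
  B1 to K: 10 × 6 = 60
  B1 to M: 30 × 5 = 150
  B2 to L: 50 × 3 = 150
Total = 60 + 150 + 150 = 360.
(Supply check: B1 ships 40; B2 ships 50.)

360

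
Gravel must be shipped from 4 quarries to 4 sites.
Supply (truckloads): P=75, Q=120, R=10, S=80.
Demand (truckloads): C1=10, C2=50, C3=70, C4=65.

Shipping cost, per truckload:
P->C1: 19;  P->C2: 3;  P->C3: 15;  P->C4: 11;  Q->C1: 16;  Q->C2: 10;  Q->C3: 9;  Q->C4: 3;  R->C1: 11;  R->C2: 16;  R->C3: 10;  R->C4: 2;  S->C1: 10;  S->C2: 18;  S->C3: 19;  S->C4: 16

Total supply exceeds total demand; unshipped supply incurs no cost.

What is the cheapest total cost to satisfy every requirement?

1095

A cheapest plan:
  P->C2: 50 × 3 = 150
  P->C3: 5 × 15 = 75
  Q->C3: 65 × 9 = 585
  Q->C4: 55 × 3 = 165
  R->C4: 10 × 2 = 20
  S->C1: 10 × 10 = 100
Total = 150 + 75 + 585 + 165 + 20 + 100 = 1095.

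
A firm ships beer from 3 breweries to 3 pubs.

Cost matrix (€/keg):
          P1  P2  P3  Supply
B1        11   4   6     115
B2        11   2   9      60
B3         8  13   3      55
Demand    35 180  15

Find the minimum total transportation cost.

970

An optimal shipping plan:
  B1 to P2: 115 kegs
  B2 to P2: 60 kegs
  B3 to P1: 35 kegs
  B3 to P2: 5 kegs
  B3 to P3: 15 kegs
Total cost = €970.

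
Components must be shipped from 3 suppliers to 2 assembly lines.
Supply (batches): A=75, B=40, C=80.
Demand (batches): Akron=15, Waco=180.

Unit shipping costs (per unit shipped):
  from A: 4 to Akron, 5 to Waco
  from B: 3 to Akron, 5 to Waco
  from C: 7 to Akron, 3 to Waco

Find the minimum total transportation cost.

An optimal shipping plan:
  A->Waco: 75 × 5 = 375
  B->Akron: 15 × 3 = 45
  B->Waco: 25 × 5 = 125
  C->Waco: 80 × 3 = 240
Total = 375 + 45 + 125 + 240 = 785.

785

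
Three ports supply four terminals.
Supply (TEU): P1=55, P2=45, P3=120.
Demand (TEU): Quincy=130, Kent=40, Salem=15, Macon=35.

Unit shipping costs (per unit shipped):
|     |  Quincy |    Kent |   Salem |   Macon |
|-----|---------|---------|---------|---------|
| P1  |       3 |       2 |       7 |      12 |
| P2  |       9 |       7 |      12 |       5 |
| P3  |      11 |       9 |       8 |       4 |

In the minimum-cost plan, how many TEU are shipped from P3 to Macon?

Optimal shipments:
  P1->Quincy: 55 × 3 = 165
  P2->Quincy: 5 × 9 = 45
  P2->Kent: 40 × 7 = 280
  P3->Quincy: 70 × 11 = 770
  P3->Salem: 15 × 8 = 120
  P3->Macon: 35 × 4 = 140
Total cost = 1520.
So P3→Macon carries 35 TEU.

35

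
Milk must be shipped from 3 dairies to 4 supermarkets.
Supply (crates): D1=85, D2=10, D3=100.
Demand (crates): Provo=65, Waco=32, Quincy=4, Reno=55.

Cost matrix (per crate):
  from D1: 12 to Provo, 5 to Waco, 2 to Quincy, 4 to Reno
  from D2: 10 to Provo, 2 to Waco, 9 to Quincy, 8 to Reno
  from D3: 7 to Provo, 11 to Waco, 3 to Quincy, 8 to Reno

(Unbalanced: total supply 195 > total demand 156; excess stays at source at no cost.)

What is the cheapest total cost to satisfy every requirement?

Optimal allocation:
  D1→Waco: 22 × 5 = 110
  D1→Quincy: 4 × 2 = 8
  D1→Reno: 55 × 4 = 220
  D2→Waco: 10 × 2 = 20
  D3→Provo: 65 × 7 = 455
Total = 110 + 8 + 220 + 20 + 455 = 813.
(Supply check: D1 ships 81; D2 ships 10; D3 ships 65.)

813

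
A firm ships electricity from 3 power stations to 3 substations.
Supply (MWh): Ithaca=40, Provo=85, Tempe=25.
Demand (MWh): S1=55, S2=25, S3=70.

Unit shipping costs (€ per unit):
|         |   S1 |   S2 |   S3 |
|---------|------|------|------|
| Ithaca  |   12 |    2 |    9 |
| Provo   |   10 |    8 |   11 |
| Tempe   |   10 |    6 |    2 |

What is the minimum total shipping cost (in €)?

Optimal allocation:
  Ithaca–S2: 25 × €2 = €50
  Ithaca–S3: 15 × €9 = €135
  Provo–S1: 55 × €10 = €550
  Provo–S3: 30 × €11 = €330
  Tempe–S3: 25 × €2 = €50
Total = 50 + 135 + 550 + 330 + 50 = €1115.

1115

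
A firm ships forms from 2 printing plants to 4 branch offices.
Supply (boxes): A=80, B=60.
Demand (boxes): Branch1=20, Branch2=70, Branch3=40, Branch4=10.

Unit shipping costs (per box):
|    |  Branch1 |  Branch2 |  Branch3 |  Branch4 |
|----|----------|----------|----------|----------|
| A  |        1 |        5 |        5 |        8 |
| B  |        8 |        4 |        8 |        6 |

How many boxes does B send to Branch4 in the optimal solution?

The minimum-cost plan:
  A–Branch1: 20 × 1 = 20
  A–Branch2: 20 × 5 = 100
  A–Branch3: 40 × 5 = 200
  B–Branch2: 50 × 4 = 200
  B–Branch4: 10 × 6 = 60
Total cost = 580.
So B→Branch4 carries 10 boxes.

10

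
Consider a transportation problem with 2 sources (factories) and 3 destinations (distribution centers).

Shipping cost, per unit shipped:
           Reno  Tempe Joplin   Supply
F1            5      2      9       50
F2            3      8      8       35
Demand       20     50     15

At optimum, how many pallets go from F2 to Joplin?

Optimal shipments:
  F1 to Tempe: 50 × 2 = 100
  F2 to Reno: 20 × 3 = 60
  F2 to Joplin: 15 × 8 = 120
Total cost = 280.
So F2→Joplin carries 15 pallets.

15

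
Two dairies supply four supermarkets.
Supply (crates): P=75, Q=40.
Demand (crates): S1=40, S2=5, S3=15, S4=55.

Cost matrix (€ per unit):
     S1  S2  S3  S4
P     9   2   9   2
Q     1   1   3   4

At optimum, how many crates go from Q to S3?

The minimum-cost plan:
  P->S2: 5 × €2 = €10
  P->S3: 15 × €9 = €135
  P->S4: 55 × €2 = €110
  Q->S1: 40 × €1 = €40
Total cost = €295.
The route Q→S3 is not used.

0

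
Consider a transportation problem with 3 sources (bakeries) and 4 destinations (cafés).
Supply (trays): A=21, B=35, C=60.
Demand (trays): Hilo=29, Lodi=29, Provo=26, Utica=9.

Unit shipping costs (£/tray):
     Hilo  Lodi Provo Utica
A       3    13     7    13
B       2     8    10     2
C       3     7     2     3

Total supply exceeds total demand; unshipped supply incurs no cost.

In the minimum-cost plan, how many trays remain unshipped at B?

Minimum-cost shipments:
  B→Hilo: 29 trays
  B→Utica: 6 trays
  C→Lodi: 29 trays
  C→Provo: 26 trays
  C→Utica: 3 trays
Total cost = £334.
B ships 35 of its 35, leaving 0.

0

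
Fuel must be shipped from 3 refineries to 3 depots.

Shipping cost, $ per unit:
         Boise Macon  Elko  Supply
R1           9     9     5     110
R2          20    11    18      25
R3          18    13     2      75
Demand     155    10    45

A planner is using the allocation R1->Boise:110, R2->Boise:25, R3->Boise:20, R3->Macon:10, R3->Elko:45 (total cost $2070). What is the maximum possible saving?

40

Current plan cost = 110·9 + 25·20 + 20·18 + 10·13 + 45·2 = $2070.
Optimal plan:
  R1 to Boise: 110 × $9 = $990
  R2 to Boise: 15 × $20 = $300
  R2 to Macon: 10 × $11 = $110
  R3 to Boise: 30 × $18 = $540
  R3 to Elko: 45 × $2 = $90
Optimal cost = $2030.
Saving = 2070 − 2030 = $40.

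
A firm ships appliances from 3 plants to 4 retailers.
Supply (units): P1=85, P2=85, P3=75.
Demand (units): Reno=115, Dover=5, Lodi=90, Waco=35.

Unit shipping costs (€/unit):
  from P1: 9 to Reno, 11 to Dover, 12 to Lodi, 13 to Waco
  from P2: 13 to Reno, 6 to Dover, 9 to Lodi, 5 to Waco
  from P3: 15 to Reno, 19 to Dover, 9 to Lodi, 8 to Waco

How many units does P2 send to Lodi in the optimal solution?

15

Solving gives:
  P1 to Reno: 85 × €9 = €765
  P2 to Reno: 30 × €13 = €390
  P2 to Dover: 5 × €6 = €30
  P2 to Lodi: 15 × €9 = €135
  P2 to Waco: 35 × €5 = €175
  P3 to Lodi: 75 × €9 = €675
Total cost = €2170.
So P2→Lodi carries 15 units.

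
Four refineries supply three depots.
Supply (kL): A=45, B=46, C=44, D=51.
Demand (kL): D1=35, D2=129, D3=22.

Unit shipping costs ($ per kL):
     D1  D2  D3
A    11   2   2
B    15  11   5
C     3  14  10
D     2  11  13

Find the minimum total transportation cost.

One minimum-cost allocation:
  A->D2: 45 kL
  B->D2: 24 kL
  B->D3: 22 kL
  C->D1: 35 kL
  C->D2: 9 kL
  D->D2: 51 kL
Total cost = $1256.

1256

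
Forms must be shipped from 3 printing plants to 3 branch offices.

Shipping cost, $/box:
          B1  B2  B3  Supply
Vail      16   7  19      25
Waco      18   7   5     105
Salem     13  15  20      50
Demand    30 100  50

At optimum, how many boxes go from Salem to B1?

Solving gives:
  Vail–B2: 25 × $7 = $175
  Waco–B2: 55 × $7 = $385
  Waco–B3: 50 × $5 = $250
  Salem–B1: 30 × $13 = $390
  Salem–B2: 20 × $15 = $300
Total cost = $1500.
So Salem→B1 carries 30 boxes.

30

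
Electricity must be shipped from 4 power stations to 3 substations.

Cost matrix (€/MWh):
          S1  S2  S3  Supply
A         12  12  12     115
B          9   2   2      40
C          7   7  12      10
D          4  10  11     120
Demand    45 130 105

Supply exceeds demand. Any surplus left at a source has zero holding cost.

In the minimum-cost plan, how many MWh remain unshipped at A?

5

An optimal plan:
  A to S2: 45 × €12 = €540
  A to S3: 65 × €12 = €780
  B to S3: 40 × €2 = €80
  C to S2: 10 × €7 = €70
  D to S1: 45 × €4 = €180
  D to S2: 75 × €10 = €750
Total cost = €2400.
A ships 110 of its 115, leaving 5.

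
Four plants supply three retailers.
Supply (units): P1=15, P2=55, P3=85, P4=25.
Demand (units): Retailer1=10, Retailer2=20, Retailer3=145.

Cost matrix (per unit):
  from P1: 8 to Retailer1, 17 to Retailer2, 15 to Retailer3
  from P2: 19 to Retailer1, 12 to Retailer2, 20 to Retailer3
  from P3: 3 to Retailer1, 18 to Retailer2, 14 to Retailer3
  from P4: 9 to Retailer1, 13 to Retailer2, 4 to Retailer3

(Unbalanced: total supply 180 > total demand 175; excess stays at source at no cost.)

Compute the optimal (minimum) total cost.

One minimum-cost allocation:
  P1→Retailer3: 15 × 15 = 225
  P2→Retailer2: 20 × 12 = 240
  P2→Retailer3: 30 × 20 = 600
  P3→Retailer1: 10 × 3 = 30
  P3→Retailer3: 75 × 14 = 1050
  P4→Retailer3: 25 × 4 = 100
Total = 225 + 240 + 600 + 30 + 1050 + 100 = 2245.

2245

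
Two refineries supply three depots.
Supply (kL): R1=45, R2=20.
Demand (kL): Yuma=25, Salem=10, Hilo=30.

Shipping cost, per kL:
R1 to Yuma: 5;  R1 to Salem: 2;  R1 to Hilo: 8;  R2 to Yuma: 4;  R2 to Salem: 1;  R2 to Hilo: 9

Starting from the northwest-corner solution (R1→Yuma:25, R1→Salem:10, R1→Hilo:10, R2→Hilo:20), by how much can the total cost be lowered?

40

Current plan cost = 25·5 + 10·2 + 10·8 + 20·9 = 405.
Optimal plan:
  R1–Yuma: 5 kL
  R1–Salem: 10 kL
  R1–Hilo: 30 kL
  R2–Yuma: 20 kL
Optimal cost = 365.
Saving = 405 − 365 = 40.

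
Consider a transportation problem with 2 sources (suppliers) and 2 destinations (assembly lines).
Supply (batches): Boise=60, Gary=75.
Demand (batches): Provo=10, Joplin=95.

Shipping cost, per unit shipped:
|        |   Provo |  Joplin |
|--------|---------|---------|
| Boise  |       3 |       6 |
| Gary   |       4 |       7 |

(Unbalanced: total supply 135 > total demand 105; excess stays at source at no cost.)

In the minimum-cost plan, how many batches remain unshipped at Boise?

An optimal plan:
  Boise->Provo: 10 batches
  Boise->Joplin: 50 batches
  Gary->Joplin: 45 batches
Total cost = 645.
Boise ships 60 of its 60, leaving 0.

0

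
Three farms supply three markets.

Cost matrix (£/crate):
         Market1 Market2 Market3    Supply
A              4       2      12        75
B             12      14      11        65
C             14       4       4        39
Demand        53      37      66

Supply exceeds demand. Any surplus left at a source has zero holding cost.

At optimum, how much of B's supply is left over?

An optimal plan:
  A to Market1: 38 × £4 = £152
  A to Market2: 37 × £2 = £74
  B to Market1: 15 × £12 = £180
  B to Market3: 27 × £11 = £297
  C to Market3: 39 × £4 = £156
Total cost = £859.
B ships 42 of its 65, leaving 23.

23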